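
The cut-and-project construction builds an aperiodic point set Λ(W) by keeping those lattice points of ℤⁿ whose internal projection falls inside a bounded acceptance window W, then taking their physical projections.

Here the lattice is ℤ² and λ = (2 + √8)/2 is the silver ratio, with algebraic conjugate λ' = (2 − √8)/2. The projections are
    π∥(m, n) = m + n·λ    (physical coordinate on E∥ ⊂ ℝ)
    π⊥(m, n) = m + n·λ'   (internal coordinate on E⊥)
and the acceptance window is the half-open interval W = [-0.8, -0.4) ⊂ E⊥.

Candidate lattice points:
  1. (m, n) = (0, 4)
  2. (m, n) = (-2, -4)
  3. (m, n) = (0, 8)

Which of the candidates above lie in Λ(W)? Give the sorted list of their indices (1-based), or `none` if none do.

none

Numerically λ ≈ 2.414214 and λ' = −1/λ ≈ -0.414214.
[1] lift (0,4): star map gives -1.656854; window check -0.8 ≤ -1.656854 < -0.4 is false → out
[2] lift (-2,-4): star map gives -0.343146; window check -0.8 ≤ -0.343146 < -0.4 is false → out
[3] lift (0,8): star map gives -3.313708; window check -0.8 ≤ -3.313708 < -0.4 is false → out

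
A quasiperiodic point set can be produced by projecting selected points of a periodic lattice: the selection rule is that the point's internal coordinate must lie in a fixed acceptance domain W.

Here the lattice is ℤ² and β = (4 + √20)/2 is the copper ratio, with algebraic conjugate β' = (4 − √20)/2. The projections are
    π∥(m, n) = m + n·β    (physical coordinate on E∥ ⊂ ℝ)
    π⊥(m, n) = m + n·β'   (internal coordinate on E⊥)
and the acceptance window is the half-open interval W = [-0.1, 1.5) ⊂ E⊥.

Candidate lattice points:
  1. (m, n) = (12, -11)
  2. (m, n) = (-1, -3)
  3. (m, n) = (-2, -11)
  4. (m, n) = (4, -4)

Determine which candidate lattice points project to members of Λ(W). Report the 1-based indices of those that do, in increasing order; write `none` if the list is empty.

Compute β' = (4−√20)/2 = -0.2361, so π⊥(m,n) = m -0.2361·n.
#1 (12,-11): internal coord 12 + (-11)·β' = +14.5967; +14.5967 ∉ [-0.1, 1.5) → out
#2 (-1,-3): internal coord -1 + (-3)·β' = -0.2918; -0.2918 ∉ [-0.1, 1.5) → out
#3 (-2,-11): internal coord -2 + (-11)·β' = +0.5967; +0.5967 ∈ [-0.1, 1.5) → IN Λ
#4 (4,-4): internal coord 4 + (-4)·β' = +4.9443; +4.9443 ∉ [-0.1, 1.5) → out

3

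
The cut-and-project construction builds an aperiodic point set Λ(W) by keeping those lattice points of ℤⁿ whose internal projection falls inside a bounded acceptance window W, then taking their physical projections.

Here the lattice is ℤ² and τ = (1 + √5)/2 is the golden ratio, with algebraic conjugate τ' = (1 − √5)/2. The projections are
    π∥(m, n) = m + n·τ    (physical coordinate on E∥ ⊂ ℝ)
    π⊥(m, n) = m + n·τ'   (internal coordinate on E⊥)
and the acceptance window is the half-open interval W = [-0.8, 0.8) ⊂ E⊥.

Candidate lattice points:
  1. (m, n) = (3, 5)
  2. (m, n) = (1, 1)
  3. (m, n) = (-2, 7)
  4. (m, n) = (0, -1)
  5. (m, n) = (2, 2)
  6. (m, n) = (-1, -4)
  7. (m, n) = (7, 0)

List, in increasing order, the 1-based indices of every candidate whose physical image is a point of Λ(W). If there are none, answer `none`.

τ' = (1−√5)/2 ≈ -0.6180.
candidate 1: (m,n)=(3,5) → π∥ = 3+5·τ ≈ 11.0902, π⊥ = 3+5·τ' ≈ -0.0902 ∈ [-0.8, 0.8) ⇒ IN Λ
candidate 2: (m,n)=(1,1) → π∥ = 1+1·τ ≈ 2.6180, π⊥ = 1+1·τ' ≈ 0.3820 ∈ [-0.8, 0.8) ⇒ IN Λ
candidate 3: (m,n)=(-2,7) → π∥ = -2+7·τ ≈ 9.3262, π⊥ = -2+7·τ' ≈ -6.3262 ∉ [-0.8, 0.8) ⇒ out
candidate 4: (m,n)=(0,-1) → π∥ = 0-1·τ ≈ -1.6180, π⊥ = 0-1·τ' ≈ 0.6180 ∈ [-0.8, 0.8) ⇒ IN Λ
candidate 5: (m,n)=(2,2) → π∥ = 2+2·τ ≈ 5.2361, π⊥ = 2+2·τ' ≈ 0.7639 ∈ [-0.8, 0.8) ⇒ IN Λ
candidate 6: (m,n)=(-1,-4) → π∥ = -1-4·τ ≈ -7.4721, π⊥ = -1-4·τ' ≈ 1.4721 ∉ [-0.8, 0.8) ⇒ out
candidate 7: (m,n)=(7,0) → π∥ = 7+0·τ ≈ 7.0000, π⊥ = 7+0·τ' ≈ 7.0000 ∉ [-0.8, 0.8) ⇒ out

1, 2, 4, 5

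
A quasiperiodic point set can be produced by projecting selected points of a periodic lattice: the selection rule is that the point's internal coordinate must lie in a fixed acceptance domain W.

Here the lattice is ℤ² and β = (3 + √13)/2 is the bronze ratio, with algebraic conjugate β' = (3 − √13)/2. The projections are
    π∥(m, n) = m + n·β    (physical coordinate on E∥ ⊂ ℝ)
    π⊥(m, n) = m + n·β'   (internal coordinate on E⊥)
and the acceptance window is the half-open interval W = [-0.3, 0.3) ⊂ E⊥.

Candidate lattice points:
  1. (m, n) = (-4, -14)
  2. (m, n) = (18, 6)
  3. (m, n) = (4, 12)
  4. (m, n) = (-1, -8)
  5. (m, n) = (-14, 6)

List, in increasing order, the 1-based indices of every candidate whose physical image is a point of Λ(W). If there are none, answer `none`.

Compute β' = (3−√13)/2 = -0.30278, so π⊥(m,n) = m -0.30278·n.
candidate 1: (m,n)=(-4,-14) → π∥ = -4-14·β ≈ -50.23886, π⊥ = -4-14·β' ≈ 0.23886 ∈ [-0.3, 0.3) ⇒ IN Λ
candidate 2: (m,n)=(18,6) → π∥ = 18+6·β ≈ 37.81665, π⊥ = 18+6·β' ≈ 16.18335 ∉ [-0.3, 0.3) ⇒ out
candidate 3: (m,n)=(4,12) → π∥ = 4+12·β ≈ 43.63331, π⊥ = 4+12·β' ≈ 0.36669 ∉ [-0.3, 0.3) ⇒ out
candidate 4: (m,n)=(-1,-8) → π∥ = -1-8·β ≈ -27.42221, π⊥ = -1-8·β' ≈ 1.42221 ∉ [-0.3, 0.3) ⇒ out
candidate 5: (m,n)=(-14,6) → π∥ = -14+6·β ≈ 5.81665, π⊥ = -14+6·β' ≈ -15.81665 ∉ [-0.3, 0.3) ⇒ out

1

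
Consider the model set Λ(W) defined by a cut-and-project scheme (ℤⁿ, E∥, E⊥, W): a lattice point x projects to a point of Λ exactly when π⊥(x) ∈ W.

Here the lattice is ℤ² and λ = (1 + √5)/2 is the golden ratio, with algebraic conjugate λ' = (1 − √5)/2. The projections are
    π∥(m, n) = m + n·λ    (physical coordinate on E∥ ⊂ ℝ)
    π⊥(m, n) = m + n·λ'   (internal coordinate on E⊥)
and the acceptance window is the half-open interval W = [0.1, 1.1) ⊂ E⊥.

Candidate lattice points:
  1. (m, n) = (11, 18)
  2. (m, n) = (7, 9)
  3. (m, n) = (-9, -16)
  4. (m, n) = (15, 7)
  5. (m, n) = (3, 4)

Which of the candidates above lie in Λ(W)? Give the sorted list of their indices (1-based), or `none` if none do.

3, 5

λ' = (1−√5)/2 ≈ -0.6180.
#1 (11,18): internal coord 11 + (18)·λ' = -0.1246; -0.1246 ∉ [0.1, 1.1) → out
#2 (7,9): internal coord 7 + (9)·λ' = +1.4377; +1.4377 ∉ [0.1, 1.1) → out
#3 (-9,-16): internal coord -9 + (-16)·λ' = +0.8885; +0.8885 ∈ [0.1, 1.1) → IN Λ
#4 (15,7): internal coord 15 + (7)·λ' = +10.6738; +10.6738 ∉ [0.1, 1.1) → out
#5 (3,4): internal coord 3 + (4)·λ' = +0.5279; +0.5279 ∈ [0.1, 1.1) → IN Λ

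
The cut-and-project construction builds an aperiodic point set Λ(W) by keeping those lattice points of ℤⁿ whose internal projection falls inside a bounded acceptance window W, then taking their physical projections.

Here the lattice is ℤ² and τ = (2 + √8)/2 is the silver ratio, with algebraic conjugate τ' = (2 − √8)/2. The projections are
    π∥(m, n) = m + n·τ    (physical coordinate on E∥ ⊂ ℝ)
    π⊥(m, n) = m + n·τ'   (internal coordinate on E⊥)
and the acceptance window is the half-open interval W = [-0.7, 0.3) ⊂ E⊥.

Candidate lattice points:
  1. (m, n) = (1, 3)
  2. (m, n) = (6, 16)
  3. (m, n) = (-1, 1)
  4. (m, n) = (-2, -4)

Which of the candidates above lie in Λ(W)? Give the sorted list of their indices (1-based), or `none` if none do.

Compute τ' = (2−√8)/2 = -0.414214, so π⊥(m,n) = m -0.414214·n.
candidate 1: (m,n)=(1,3) → π∥ = 1+3·τ ≈ 8.242641, π⊥ = 1+3·τ' ≈ -0.242641 ∈ [-0.7, 0.3) ⇒ IN Λ
candidate 2: (m,n)=(6,16) → π∥ = 6+16·τ ≈ 44.627417, π⊥ = 6+16·τ' ≈ -0.627417 ∈ [-0.7, 0.3) ⇒ IN Λ
candidate 3: (m,n)=(-1,1) → π∥ = -1+1·τ ≈ 1.414214, π⊥ = -1+1·τ' ≈ -1.414214 ∉ [-0.7, 0.3) ⇒ out
candidate 4: (m,n)=(-2,-4) → π∥ = -2-4·τ ≈ -11.656854, π⊥ = -2-4·τ' ≈ -0.343146 ∈ [-0.7, 0.3) ⇒ IN Λ

1, 2, 4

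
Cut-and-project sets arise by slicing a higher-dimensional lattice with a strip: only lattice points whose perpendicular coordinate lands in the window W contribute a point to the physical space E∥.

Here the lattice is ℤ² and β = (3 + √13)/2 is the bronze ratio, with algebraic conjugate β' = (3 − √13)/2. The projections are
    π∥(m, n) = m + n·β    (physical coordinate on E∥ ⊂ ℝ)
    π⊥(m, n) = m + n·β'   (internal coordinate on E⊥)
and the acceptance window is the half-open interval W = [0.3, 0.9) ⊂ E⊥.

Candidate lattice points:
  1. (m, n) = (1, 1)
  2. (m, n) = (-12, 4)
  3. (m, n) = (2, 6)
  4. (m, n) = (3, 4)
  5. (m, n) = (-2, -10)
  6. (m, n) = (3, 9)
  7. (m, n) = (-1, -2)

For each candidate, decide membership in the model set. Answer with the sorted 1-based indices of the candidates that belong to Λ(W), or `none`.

Compute β' = (3−√13)/2 = -0.302776, so π⊥(m,n) = m -0.302776·n.
candidate 1: (m,n)=(1,1) → π∥ = 1+1·β ≈ 4.302776, π⊥ = 1+1·β' ≈ 0.697224 ∈ [0.3, 0.9) ⇒ IN Λ
candidate 2: (m,n)=(-12,4) → π∥ = -12+4·β ≈ 1.211103, π⊥ = -12+4·β' ≈ -13.211103 ∉ [0.3, 0.9) ⇒ out
candidate 3: (m,n)=(2,6) → π∥ = 2+6·β ≈ 21.816654, π⊥ = 2+6·β' ≈ 0.183346 ∉ [0.3, 0.9) ⇒ out
candidate 4: (m,n)=(3,4) → π∥ = 3+4·β ≈ 16.211103, π⊥ = 3+4·β' ≈ 1.788897 ∉ [0.3, 0.9) ⇒ out
candidate 5: (m,n)=(-2,-10) → π∥ = -2-10·β ≈ -35.027756, π⊥ = -2-10·β' ≈ 1.027756 ∉ [0.3, 0.9) ⇒ out
candidate 6: (m,n)=(3,9) → π∥ = 3+9·β ≈ 32.724981, π⊥ = 3+9·β' ≈ 0.275019 ∉ [0.3, 0.9) ⇒ out
candidate 7: (m,n)=(-1,-2) → π∥ = -1-2·β ≈ -7.605551, π⊥ = -1-2·β' ≈ -0.394449 ∉ [0.3, 0.9) ⇒ out

1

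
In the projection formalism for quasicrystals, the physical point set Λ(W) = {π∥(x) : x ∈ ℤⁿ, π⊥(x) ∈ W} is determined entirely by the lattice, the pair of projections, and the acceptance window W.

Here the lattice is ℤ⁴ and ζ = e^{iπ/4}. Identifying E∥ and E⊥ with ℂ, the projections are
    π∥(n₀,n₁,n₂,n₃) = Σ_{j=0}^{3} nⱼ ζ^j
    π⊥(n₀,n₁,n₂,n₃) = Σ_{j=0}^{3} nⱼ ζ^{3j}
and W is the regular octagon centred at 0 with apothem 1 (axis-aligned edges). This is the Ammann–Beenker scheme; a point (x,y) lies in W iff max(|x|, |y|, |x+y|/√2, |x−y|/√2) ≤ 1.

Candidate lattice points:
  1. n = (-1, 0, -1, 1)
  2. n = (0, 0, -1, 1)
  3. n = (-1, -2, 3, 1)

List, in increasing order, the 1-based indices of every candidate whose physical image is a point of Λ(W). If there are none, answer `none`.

none

With ζ = e^{iπ/4} the internal vectors are ζ^0,ζ^3,ζ^6,ζ^9.
#1 (-1, 0, -1, 1): internal (-0.29289, 1.70711); octagon support 1.70711 vs apothem 1 → ∉ W
#2 (0, 0, -1, 1): internal (0.70711, 1.70711); octagon support 1.70711 vs apothem 1 → ∉ W
#3 (-1, -2, 3, 1): internal (1.12132, -3.70711); octagon support 3.70711 vs apothem 1 → ∉ W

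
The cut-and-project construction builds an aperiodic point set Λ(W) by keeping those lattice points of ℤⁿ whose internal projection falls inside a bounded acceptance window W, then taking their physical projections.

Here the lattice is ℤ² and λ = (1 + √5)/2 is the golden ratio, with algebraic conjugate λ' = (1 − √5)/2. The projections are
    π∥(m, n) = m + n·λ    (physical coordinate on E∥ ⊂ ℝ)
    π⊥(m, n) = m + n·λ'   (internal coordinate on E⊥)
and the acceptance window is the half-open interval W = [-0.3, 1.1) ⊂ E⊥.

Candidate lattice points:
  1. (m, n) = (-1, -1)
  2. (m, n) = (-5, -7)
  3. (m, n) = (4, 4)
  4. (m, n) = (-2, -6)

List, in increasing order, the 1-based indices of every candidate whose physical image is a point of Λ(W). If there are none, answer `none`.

Compute λ' = (1−√5)/2 = -0.61803, so π⊥(m,n) = m -0.61803·n.
[1] lift (-1,-1): star map gives -0.38197; window check -0.3 ≤ -0.38197 < 1.1 is false → out
[2] lift (-5,-7): star map gives -0.67376; window check -0.3 ≤ -0.67376 < 1.1 is false → out
[3] lift (4,4): star map gives 1.52786; window check -0.3 ≤ 1.52786 < 1.1 is false → out
[4] lift (-2,-6): star map gives 1.70820; window check -0.3 ≤ 1.70820 < 1.1 is false → out

none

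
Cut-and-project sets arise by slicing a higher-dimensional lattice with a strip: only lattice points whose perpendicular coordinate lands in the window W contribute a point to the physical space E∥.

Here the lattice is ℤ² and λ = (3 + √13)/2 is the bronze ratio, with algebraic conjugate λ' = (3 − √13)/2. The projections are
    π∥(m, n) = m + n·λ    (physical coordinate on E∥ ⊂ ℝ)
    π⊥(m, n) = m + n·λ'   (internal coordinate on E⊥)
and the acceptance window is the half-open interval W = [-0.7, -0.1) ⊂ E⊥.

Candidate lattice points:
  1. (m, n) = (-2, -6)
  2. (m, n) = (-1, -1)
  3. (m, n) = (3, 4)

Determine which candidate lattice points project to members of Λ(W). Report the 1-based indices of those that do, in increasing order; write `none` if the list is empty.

Compute λ' = (3−√13)/2 = -0.3028, so π⊥(m,n) = m -0.3028·n.
candidate 1: (m,n)=(-2,-6) → π∥ = -2-6·λ ≈ -21.8167, π⊥ = -2-6·λ' ≈ -0.1833 ∈ [-0.7, -0.1) ⇒ IN Λ
candidate 2: (m,n)=(-1,-1) → π∥ = -1-1·λ ≈ -4.3028, π⊥ = -1-1·λ' ≈ -0.6972 ∈ [-0.7, -0.1) ⇒ IN Λ
candidate 3: (m,n)=(3,4) → π∥ = 3+4·λ ≈ 16.2111, π⊥ = 3+4·λ' ≈ 1.7889 ∉ [-0.7, -0.1) ⇒ out

1, 2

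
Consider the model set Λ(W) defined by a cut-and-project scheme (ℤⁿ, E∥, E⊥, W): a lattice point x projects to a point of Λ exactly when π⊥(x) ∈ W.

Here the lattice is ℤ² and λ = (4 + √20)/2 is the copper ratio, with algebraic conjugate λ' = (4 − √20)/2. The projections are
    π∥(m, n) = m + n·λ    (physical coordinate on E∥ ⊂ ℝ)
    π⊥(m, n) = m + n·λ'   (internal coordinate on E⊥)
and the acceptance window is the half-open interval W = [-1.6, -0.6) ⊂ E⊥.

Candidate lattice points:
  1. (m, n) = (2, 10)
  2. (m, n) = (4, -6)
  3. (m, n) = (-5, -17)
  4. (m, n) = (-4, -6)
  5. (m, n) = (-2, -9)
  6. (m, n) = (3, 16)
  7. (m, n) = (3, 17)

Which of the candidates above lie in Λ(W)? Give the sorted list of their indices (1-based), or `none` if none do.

Compute λ' = (4−√20)/2 = -0.236068, so π⊥(m,n) = m -0.236068·n.
[1] lift (2,10): star map gives -0.360680; window check -1.6 ≤ -0.360680 < -0.6 is false → out
[2] lift (4,-6): star map gives 5.416408; window check -1.6 ≤ 5.416408 < -0.6 is false → out
[3] lift (-5,-17): star map gives -0.986844; window check -1.6 ≤ -0.986844 < -0.6 is true → IN Λ
[4] lift (-4,-6): star map gives -2.583592; window check -1.6 ≤ -2.583592 < -0.6 is false → out
[5] lift (-2,-9): star map gives 0.124612; window check -1.6 ≤ 0.124612 < -0.6 is false → out
[6] lift (3,16): star map gives -0.777088; window check -1.6 ≤ -0.777088 < -0.6 is true → IN Λ
[7] lift (3,17): star map gives -1.013156; window check -1.6 ≤ -1.013156 < -0.6 is true → IN Λ

3, 6, 7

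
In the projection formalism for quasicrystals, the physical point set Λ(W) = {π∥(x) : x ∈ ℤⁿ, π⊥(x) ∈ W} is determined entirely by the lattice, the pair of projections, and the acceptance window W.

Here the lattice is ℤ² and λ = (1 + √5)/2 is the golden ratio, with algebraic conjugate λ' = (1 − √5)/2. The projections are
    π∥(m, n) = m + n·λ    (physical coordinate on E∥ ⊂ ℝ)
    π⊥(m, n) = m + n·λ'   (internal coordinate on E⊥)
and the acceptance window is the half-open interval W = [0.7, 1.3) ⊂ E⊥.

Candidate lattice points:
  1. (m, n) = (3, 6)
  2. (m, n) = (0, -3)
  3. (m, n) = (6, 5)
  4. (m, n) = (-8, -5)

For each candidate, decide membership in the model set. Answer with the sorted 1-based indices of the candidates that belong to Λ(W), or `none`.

none

λ' = (1−√5)/2 ≈ -0.61803.
#1 (3,6): internal coord 3 + (6)·λ' = -0.70820; -0.70820 ∉ [0.7, 1.3) → out
#2 (0,-3): internal coord 0 + (-3)·λ' = +1.85410; +1.85410 ∉ [0.7, 1.3) → out
#3 (6,5): internal coord 6 + (5)·λ' = +2.90983; +2.90983 ∉ [0.7, 1.3) → out
#4 (-8,-5): internal coord -8 + (-5)·λ' = -4.90983; -4.90983 ∉ [0.7, 1.3) → out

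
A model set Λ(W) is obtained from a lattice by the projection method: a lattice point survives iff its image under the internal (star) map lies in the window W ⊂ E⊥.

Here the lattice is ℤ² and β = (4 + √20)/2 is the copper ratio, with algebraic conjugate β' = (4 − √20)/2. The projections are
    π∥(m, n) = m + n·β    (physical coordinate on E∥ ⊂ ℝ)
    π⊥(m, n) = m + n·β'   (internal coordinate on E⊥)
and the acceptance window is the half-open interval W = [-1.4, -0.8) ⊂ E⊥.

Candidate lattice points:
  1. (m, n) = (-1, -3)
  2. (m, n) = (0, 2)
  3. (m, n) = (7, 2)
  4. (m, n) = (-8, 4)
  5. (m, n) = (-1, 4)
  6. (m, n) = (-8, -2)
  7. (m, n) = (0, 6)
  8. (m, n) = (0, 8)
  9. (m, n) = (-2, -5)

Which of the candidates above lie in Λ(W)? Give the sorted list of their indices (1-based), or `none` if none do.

Numerically β ≈ 4.236068 and β' = −1/β ≈ -0.236068.
candidate 1: (m,n)=(-1,-3) → π∥ = -1-3·β ≈ -13.708204, π⊥ = -1-3·β' ≈ -0.291796 ∉ [-1.4, -0.8) ⇒ out
candidate 2: (m,n)=(0,2) → π∥ = 0+2·β ≈ 8.472136, π⊥ = 0+2·β' ≈ -0.472136 ∉ [-1.4, -0.8) ⇒ out
candidate 3: (m,n)=(7,2) → π∥ = 7+2·β ≈ 15.472136, π⊥ = 7+2·β' ≈ 6.527864 ∉ [-1.4, -0.8) ⇒ out
candidate 4: (m,n)=(-8,4) → π∥ = -8+4·β ≈ 8.944272, π⊥ = -8+4·β' ≈ -8.944272 ∉ [-1.4, -0.8) ⇒ out
candidate 5: (m,n)=(-1,4) → π∥ = -1+4·β ≈ 15.944272, π⊥ = -1+4·β' ≈ -1.944272 ∉ [-1.4, -0.8) ⇒ out
candidate 6: (m,n)=(-8,-2) → π∥ = -8-2·β ≈ -16.472136, π⊥ = -8-2·β' ≈ -7.527864 ∉ [-1.4, -0.8) ⇒ out
candidate 7: (m,n)=(0,6) → π∥ = 0+6·β ≈ 25.416408, π⊥ = 0+6·β' ≈ -1.416408 ∉ [-1.4, -0.8) ⇒ out
candidate 8: (m,n)=(0,8) → π∥ = 0+8·β ≈ 33.888544, π⊥ = 0+8·β' ≈ -1.888544 ∉ [-1.4, -0.8) ⇒ out
candidate 9: (m,n)=(-2,-5) → π∥ = -2-5·β ≈ -23.180340, π⊥ = -2-5·β' ≈ -0.819660 ∈ [-1.4, -0.8) ⇒ IN Λ

9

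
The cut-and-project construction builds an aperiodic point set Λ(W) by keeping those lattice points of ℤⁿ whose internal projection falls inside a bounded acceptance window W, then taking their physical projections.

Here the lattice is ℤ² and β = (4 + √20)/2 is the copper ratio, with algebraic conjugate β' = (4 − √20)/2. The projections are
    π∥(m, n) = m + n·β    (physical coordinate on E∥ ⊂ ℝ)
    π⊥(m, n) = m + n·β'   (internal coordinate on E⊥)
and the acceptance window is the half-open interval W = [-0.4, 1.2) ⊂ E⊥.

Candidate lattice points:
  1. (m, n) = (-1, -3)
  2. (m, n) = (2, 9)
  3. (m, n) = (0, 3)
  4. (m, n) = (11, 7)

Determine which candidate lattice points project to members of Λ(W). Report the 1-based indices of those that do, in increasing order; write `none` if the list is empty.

1, 2

β' = (4−√20)/2 ≈ -0.236068.
candidate 1: (m,n)=(-1,-3) → π∥ = -1-3·β ≈ -13.708204, π⊥ = -1-3·β' ≈ -0.291796 ∈ [-0.4, 1.2) ⇒ IN Λ
candidate 2: (m,n)=(2,9) → π∥ = 2+9·β ≈ 40.124612, π⊥ = 2+9·β' ≈ -0.124612 ∈ [-0.4, 1.2) ⇒ IN Λ
candidate 3: (m,n)=(0,3) → π∥ = 0+3·β ≈ 12.708204, π⊥ = 0+3·β' ≈ -0.708204 ∉ [-0.4, 1.2) ⇒ out
candidate 4: (m,n)=(11,7) → π∥ = 11+7·β ≈ 40.652476, π⊥ = 11+7·β' ≈ 9.347524 ∉ [-0.4, 1.2) ⇒ out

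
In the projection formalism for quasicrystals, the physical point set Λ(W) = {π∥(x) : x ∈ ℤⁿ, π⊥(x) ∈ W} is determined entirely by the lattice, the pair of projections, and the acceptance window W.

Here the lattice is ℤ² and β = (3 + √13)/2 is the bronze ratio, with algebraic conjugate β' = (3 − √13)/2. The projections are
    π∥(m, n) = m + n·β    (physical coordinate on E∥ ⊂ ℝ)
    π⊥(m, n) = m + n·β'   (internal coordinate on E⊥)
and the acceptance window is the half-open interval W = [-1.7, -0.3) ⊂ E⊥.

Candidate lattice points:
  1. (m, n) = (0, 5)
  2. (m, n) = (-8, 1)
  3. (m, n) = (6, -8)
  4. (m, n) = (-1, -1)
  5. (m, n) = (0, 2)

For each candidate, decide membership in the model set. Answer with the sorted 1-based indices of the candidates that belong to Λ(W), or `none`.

1, 4, 5

Numerically β ≈ 3.3028 and β' = −1/β ≈ -0.3028.
#1 (0,5): internal coord 0 + (5)·β' = -1.5139; -1.5139 ∈ [-1.7, -0.3) → IN Λ
#2 (-8,1): internal coord -8 + (1)·β' = -8.3028; -8.3028 ∉ [-1.7, -0.3) → out
#3 (6,-8): internal coord 6 + (-8)·β' = +8.4222; +8.4222 ∉ [-1.7, -0.3) → out
#4 (-1,-1): internal coord -1 + (-1)·β' = -0.6972; -0.6972 ∈ [-1.7, -0.3) → IN Λ
#5 (0,2): internal coord 0 + (2)·β' = -0.6056; -0.6056 ∈ [-1.7, -0.3) → IN Λ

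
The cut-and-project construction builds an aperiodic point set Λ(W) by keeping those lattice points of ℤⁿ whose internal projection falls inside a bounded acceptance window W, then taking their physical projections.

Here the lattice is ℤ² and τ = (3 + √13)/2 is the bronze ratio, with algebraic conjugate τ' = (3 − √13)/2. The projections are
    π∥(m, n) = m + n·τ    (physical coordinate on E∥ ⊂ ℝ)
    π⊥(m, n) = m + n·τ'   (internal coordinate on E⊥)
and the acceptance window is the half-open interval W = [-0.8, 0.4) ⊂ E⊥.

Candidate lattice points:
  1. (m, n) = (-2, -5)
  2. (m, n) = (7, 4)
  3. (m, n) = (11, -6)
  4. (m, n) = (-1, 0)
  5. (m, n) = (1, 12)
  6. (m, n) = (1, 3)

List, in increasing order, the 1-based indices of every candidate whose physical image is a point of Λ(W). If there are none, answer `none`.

1, 6

Numerically τ ≈ 3.30278 and τ' = −1/τ ≈ -0.30278.
[1] lift (-2,-5): star map gives -0.48612; window check -0.8 ≤ -0.48612 < 0.4 is true → IN Λ
[2] lift (7,4): star map gives 5.78890; window check -0.8 ≤ 5.78890 < 0.4 is false → out
[3] lift (11,-6): star map gives 12.81665; window check -0.8 ≤ 12.81665 < 0.4 is false → out
[4] lift (-1,0): star map gives -1.00000; window check -0.8 ≤ -1.00000 < 0.4 is false → out
[5] lift (1,12): star map gives -2.63331; window check -0.8 ≤ -2.63331 < 0.4 is false → out
[6] lift (1,3): star map gives 0.09167; window check -0.8 ≤ 0.09167 < 0.4 is true → IN Λ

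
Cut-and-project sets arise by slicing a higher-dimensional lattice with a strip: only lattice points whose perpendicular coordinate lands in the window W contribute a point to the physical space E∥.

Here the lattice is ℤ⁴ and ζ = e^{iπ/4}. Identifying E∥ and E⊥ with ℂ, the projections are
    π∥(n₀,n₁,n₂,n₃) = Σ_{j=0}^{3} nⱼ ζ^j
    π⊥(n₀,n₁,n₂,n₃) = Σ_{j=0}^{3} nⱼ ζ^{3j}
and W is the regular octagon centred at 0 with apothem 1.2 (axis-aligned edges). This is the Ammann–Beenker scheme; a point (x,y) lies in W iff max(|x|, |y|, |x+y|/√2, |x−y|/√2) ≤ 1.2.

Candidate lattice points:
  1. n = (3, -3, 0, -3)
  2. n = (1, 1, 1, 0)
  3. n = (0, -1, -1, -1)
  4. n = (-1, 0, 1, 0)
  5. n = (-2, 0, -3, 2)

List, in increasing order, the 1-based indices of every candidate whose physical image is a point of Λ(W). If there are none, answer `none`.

Internal map: ζ^{3j} for j=0..3 gives (1,0), (−√2/2,√2/2), (0,−1), (√2/2,√2/2).
#1 (3, -3, 0, -3): internal (3.0000, -4.2426); octagon support 5.1213 vs apothem 1.2 → ∉ W
#2 (1, 1, 1, 0): internal (0.2929, -0.2929); octagon support 0.4142 vs apothem 1.2 → ∈ W
#3 (0, -1, -1, -1): internal (0.0000, -0.4142); octagon support 0.4142 vs apothem 1.2 → ∈ W
#4 (-1, 0, 1, 0): internal (-1.0000, -1.0000); octagon support 1.4142 vs apothem 1.2 → ∉ W
#5 (-2, 0, -3, 2): internal (-0.5858, 4.4142); octagon support 4.4142 vs apothem 1.2 → ∉ W

2, 3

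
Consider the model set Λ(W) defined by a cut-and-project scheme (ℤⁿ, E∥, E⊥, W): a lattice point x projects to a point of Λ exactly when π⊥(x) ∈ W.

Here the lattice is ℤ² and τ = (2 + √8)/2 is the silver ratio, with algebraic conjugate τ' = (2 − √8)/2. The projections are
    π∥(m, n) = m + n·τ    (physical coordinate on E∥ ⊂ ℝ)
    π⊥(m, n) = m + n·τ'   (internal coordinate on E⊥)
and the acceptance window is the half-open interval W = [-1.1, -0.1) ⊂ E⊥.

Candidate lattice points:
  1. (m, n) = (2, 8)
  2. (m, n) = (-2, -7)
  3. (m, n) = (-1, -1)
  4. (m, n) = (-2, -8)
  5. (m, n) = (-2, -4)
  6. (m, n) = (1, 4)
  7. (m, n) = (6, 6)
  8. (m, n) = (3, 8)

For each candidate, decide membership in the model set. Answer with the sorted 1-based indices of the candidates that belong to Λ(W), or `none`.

τ' = (2−√8)/2 ≈ -0.4142.
#1 (2,8): internal coord 2 + (8)·τ' = -1.3137; -1.3137 ∉ [-1.1, -0.1) → out
#2 (-2,-7): internal coord -2 + (-7)·τ' = +0.8995; +0.8995 ∉ [-1.1, -0.1) → out
#3 (-1,-1): internal coord -1 + (-1)·τ' = -0.5858; -0.5858 ∈ [-1.1, -0.1) → IN Λ
#4 (-2,-8): internal coord -2 + (-8)·τ' = +1.3137; +1.3137 ∉ [-1.1, -0.1) → out
#5 (-2,-4): internal coord -2 + (-4)·τ' = -0.3431; -0.3431 ∈ [-1.1, -0.1) → IN Λ
#6 (1,4): internal coord 1 + (4)·τ' = -0.6569; -0.6569 ∈ [-1.1, -0.1) → IN Λ
#7 (6,6): internal coord 6 + (6)·τ' = +3.5147; +3.5147 ∉ [-1.1, -0.1) → out
#8 (3,8): internal coord 3 + (8)·τ' = -0.3137; -0.3137 ∈ [-1.1, -0.1) → IN Λ

3, 5, 6, 8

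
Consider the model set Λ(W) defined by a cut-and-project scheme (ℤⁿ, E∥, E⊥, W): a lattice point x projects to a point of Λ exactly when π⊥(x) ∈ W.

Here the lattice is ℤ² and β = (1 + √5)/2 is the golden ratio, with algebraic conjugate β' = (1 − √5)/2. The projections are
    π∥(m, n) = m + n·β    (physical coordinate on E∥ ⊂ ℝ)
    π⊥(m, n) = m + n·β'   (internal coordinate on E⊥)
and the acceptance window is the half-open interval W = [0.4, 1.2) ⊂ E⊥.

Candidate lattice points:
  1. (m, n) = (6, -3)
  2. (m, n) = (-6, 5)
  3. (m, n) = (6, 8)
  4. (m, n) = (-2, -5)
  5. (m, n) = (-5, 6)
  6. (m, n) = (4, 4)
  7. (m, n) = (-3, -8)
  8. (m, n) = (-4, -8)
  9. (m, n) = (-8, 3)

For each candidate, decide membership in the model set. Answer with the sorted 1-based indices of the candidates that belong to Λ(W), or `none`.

3, 4, 8

β' = (1−√5)/2 ≈ -0.6180.
candidate 1: (m,n)=(6,-3) → π∥ = 6-3·β ≈ 1.1459, π⊥ = 6-3·β' ≈ 7.8541 ∉ [0.4, 1.2) ⇒ out
candidate 2: (m,n)=(-6,5) → π∥ = -6+5·β ≈ 2.0902, π⊥ = -6+5·β' ≈ -9.0902 ∉ [0.4, 1.2) ⇒ out
candidate 3: (m,n)=(6,8) → π∥ = 6+8·β ≈ 18.9443, π⊥ = 6+8·β' ≈ 1.0557 ∈ [0.4, 1.2) ⇒ IN Λ
candidate 4: (m,n)=(-2,-5) → π∥ = -2-5·β ≈ -10.0902, π⊥ = -2-5·β' ≈ 1.0902 ∈ [0.4, 1.2) ⇒ IN Λ
candidate 5: (m,n)=(-5,6) → π∥ = -5+6·β ≈ 4.7082, π⊥ = -5+6·β' ≈ -8.7082 ∉ [0.4, 1.2) ⇒ out
candidate 6: (m,n)=(4,4) → π∥ = 4+4·β ≈ 10.4721, π⊥ = 4+4·β' ≈ 1.5279 ∉ [0.4, 1.2) ⇒ out
candidate 7: (m,n)=(-3,-8) → π∥ = -3-8·β ≈ -15.9443, π⊥ = -3-8·β' ≈ 1.9443 ∉ [0.4, 1.2) ⇒ out
candidate 8: (m,n)=(-4,-8) → π∥ = -4-8·β ≈ -16.9443, π⊥ = -4-8·β' ≈ 0.9443 ∈ [0.4, 1.2) ⇒ IN Λ
candidate 9: (m,n)=(-8,3) → π∥ = -8+3·β ≈ -3.1459, π⊥ = -8+3·β' ≈ -9.8541 ∉ [0.4, 1.2) ⇒ out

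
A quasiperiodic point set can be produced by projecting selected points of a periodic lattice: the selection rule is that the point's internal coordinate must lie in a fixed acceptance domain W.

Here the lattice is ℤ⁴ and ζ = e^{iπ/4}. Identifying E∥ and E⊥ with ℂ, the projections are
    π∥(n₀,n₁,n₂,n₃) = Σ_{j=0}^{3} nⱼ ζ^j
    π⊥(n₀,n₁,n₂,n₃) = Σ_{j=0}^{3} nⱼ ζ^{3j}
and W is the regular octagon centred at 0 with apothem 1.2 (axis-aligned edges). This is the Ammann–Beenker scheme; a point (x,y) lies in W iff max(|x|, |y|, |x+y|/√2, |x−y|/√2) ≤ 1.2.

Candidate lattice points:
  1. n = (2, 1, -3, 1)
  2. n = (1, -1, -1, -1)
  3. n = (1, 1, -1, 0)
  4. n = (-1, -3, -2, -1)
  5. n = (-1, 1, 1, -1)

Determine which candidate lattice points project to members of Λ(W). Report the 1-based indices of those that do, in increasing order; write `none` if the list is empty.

2, 4

Internal map: ζ^{3j} for j=0..3 gives (1,0), (−√2/2,√2/2), (0,−1), (√2/2,√2/2).
#1 (2, 1, -3, 1): internal (2.00000, 4.41421); octagon support 4.53553 vs apothem 1.2 → ∉ W
#2 (1, -1, -1, -1): internal (1.00000, -0.41421); octagon support 1.00000 vs apothem 1.2 → ∈ W
#3 (1, 1, -1, 0): internal (0.29289, 1.70711); octagon support 1.70711 vs apothem 1.2 → ∉ W
#4 (-1, -3, -2, -1): internal (0.41421, -0.82843); octagon support 0.87868 vs apothem 1.2 → ∈ W
#5 (-1, 1, 1, -1): internal (-2.41421, -1.00000); octagon support 2.41421 vs apothem 1.2 → ∉ W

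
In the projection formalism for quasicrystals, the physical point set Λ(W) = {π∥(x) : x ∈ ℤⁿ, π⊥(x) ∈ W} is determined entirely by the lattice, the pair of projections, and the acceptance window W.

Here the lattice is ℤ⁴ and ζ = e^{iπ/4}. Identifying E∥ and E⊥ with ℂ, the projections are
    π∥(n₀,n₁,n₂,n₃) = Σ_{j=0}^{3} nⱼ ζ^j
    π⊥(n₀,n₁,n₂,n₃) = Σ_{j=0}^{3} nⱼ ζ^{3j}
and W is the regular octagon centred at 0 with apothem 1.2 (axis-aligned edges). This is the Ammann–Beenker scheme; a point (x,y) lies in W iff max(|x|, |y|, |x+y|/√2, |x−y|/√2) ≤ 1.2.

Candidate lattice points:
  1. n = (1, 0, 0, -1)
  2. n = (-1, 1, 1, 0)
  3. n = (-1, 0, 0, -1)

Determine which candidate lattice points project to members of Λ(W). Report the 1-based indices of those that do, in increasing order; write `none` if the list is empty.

With ζ = e^{iπ/4} the internal vectors are ζ^0,ζ^3,ζ^6,ζ^9.
candidate 1: n = (1, 0, 0, -1) → π⊥ ≈ (+0.2929, -0.7071); max(|x|,|y|,|x±y|/√2) = 0.7071 ≤ 1.2 ⇒ ∈ W
candidate 2: n = (-1, 1, 1, 0) → π⊥ ≈ (-1.7071, -0.2929); max(|x|,|y|,|x±y|/√2) = 1.7071 > 1.2 ⇒ ∉ W
candidate 3: n = (-1, 0, 0, -1) → π⊥ ≈ (-1.7071, -0.7071); max(|x|,|y|,|x±y|/√2) = 1.7071 > 1.2 ⇒ ∉ W

1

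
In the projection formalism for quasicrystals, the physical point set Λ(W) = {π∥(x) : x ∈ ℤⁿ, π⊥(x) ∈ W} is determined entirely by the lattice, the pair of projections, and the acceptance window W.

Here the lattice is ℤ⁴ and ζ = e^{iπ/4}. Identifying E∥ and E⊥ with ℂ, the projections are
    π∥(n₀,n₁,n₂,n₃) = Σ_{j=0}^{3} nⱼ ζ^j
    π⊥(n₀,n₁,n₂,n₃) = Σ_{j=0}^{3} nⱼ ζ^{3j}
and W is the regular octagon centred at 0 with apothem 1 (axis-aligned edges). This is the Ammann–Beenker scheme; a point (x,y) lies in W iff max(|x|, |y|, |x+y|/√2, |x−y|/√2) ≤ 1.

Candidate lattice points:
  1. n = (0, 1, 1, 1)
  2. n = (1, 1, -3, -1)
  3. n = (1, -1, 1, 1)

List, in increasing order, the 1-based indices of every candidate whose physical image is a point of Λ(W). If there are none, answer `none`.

1

Internal map: ζ^{3j} for j=0..3 gives (1,0), (−√2/2,√2/2), (0,−1), (√2/2,√2/2).
#1 (0, 1, 1, 1): internal (0.00000, 0.41421); octagon support 0.41421 vs apothem 1 → ∈ W
#2 (1, 1, -3, -1): internal (-0.41421, 3.00000); octagon support 3.00000 vs apothem 1 → ∉ W
#3 (1, -1, 1, 1): internal (2.41421, -1.00000); octagon support 2.41421 vs apothem 1 → ∉ W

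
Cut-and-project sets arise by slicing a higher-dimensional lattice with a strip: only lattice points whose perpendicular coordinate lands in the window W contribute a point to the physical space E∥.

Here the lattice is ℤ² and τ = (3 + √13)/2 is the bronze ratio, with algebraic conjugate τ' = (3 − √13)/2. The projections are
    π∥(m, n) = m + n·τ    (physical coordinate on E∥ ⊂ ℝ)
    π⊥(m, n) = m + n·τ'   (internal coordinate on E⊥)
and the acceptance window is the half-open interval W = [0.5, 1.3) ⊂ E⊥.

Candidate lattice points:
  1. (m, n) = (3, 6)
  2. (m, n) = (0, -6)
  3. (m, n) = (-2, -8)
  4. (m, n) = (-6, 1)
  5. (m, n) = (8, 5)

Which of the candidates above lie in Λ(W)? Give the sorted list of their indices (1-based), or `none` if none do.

1

Numerically τ ≈ 3.30278 and τ' = −1/τ ≈ -0.30278.
#1 (3,6): internal coord 3 + (6)·τ' = +1.18335; +1.18335 ∈ [0.5, 1.3) → IN Λ
#2 (0,-6): internal coord 0 + (-6)·τ' = +1.81665; +1.81665 ∉ [0.5, 1.3) → out
#3 (-2,-8): internal coord -2 + (-8)·τ' = +0.42221; +0.42221 ∉ [0.5, 1.3) → out
#4 (-6,1): internal coord -6 + (1)·τ' = -6.30278; -6.30278 ∉ [0.5, 1.3) → out
#5 (8,5): internal coord 8 + (5)·τ' = +6.48612; +6.48612 ∉ [0.5, 1.3) → out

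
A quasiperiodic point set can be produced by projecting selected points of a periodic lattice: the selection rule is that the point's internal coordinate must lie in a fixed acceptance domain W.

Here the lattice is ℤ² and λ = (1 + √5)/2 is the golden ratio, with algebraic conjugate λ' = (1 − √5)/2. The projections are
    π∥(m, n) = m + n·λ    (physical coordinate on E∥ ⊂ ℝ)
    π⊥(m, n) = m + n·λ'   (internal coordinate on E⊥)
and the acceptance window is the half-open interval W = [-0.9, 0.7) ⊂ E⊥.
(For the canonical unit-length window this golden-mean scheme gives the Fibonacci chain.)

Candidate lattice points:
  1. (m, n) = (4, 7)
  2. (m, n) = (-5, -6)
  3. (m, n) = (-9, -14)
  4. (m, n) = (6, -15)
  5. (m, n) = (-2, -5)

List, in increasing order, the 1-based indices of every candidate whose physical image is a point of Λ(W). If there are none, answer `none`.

1, 3

Compute λ' = (1−√5)/2 = -0.61803, so π⊥(m,n) = m -0.61803·n.
candidate 1: (m,n)=(4,7) → π∥ = 4+7·λ ≈ 15.32624, π⊥ = 4+7·λ' ≈ -0.32624 ∈ [-0.9, 0.7) ⇒ IN Λ
candidate 2: (m,n)=(-5,-6) → π∥ = -5-6·λ ≈ -14.70820, π⊥ = -5-6·λ' ≈ -1.29180 ∉ [-0.9, 0.7) ⇒ out
candidate 3: (m,n)=(-9,-14) → π∥ = -9-14·λ ≈ -31.65248, π⊥ = -9-14·λ' ≈ -0.34752 ∈ [-0.9, 0.7) ⇒ IN Λ
candidate 4: (m,n)=(6,-15) → π∥ = 6-15·λ ≈ -18.27051, π⊥ = 6-15·λ' ≈ 15.27051 ∉ [-0.9, 0.7) ⇒ out
candidate 5: (m,n)=(-2,-5) → π∥ = -2-5·λ ≈ -10.09017, π⊥ = -2-5·λ' ≈ 1.09017 ∉ [-0.9, 0.7) ⇒ out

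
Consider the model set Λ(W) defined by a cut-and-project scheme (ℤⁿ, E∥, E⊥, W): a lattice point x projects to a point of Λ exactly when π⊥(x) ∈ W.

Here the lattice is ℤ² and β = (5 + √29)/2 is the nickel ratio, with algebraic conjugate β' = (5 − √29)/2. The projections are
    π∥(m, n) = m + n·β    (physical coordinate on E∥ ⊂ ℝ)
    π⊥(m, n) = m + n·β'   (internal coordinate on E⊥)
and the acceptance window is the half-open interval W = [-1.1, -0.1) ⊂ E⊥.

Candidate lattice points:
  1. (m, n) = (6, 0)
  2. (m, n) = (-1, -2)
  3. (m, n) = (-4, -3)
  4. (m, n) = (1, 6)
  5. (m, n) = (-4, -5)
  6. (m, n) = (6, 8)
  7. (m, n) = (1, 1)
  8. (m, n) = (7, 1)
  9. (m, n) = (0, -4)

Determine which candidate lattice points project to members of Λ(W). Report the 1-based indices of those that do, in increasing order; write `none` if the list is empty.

β' = (5−√29)/2 ≈ -0.19258.
[1] lift (6,0): star map gives 6.00000; window check -1.1 ≤ 6.00000 < -0.1 is false → out
[2] lift (-1,-2): star map gives -0.61484; window check -1.1 ≤ -0.61484 < -0.1 is true → IN Λ
[3] lift (-4,-3): star map gives -3.42225; window check -1.1 ≤ -3.42225 < -0.1 is false → out
[4] lift (1,6): star map gives -0.15549; window check -1.1 ≤ -0.15549 < -0.1 is true → IN Λ
[5] lift (-4,-5): star map gives -3.03709; window check -1.1 ≤ -3.03709 < -0.1 is false → out
[6] lift (6,8): star map gives 4.45934; window check -1.1 ≤ 4.45934 < -0.1 is false → out
[7] lift (1,1): star map gives 0.80742; window check -1.1 ≤ 0.80742 < -0.1 is false → out
[8] lift (7,1): star map gives 6.80742; window check -1.1 ≤ 6.80742 < -0.1 is false → out
[9] lift (0,-4): star map gives 0.77033; window check -1.1 ≤ 0.77033 < -0.1 is false → out

2, 4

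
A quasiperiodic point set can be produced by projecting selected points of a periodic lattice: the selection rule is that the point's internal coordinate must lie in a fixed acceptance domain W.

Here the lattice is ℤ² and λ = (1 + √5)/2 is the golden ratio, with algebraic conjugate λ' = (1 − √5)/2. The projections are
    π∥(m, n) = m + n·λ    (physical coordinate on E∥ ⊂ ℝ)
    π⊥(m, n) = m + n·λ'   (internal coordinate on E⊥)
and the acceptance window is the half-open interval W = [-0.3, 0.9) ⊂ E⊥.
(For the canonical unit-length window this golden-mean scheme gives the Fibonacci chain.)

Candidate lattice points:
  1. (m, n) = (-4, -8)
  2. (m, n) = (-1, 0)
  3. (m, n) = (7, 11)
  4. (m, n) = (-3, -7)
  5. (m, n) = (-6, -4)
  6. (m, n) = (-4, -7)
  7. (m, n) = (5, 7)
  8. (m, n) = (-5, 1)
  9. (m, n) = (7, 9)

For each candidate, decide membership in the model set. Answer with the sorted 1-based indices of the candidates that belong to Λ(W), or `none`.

3, 6, 7

λ' = (1−√5)/2 ≈ -0.6180.
[1] lift (-4,-8): star map gives 0.9443; window check -0.3 ≤ 0.9443 < 0.9 is false → out
[2] lift (-1,0): star map gives -1.0000; window check -0.3 ≤ -1.0000 < 0.9 is false → out
[3] lift (7,11): star map gives 0.2016; window check -0.3 ≤ 0.2016 < 0.9 is true → IN Λ
[4] lift (-3,-7): star map gives 1.3262; window check -0.3 ≤ 1.3262 < 0.9 is false → out
[5] lift (-6,-4): star map gives -3.5279; window check -0.3 ≤ -3.5279 < 0.9 is false → out
[6] lift (-4,-7): star map gives 0.3262; window check -0.3 ≤ 0.3262 < 0.9 is true → IN Λ
[7] lift (5,7): star map gives 0.6738; window check -0.3 ≤ 0.6738 < 0.9 is true → IN Λ
[8] lift (-5,1): star map gives -5.6180; window check -0.3 ≤ -5.6180 < 0.9 is false → out
[9] lift (7,9): star map gives 1.4377; window check -0.3 ≤ 1.4377 < 0.9 is false → out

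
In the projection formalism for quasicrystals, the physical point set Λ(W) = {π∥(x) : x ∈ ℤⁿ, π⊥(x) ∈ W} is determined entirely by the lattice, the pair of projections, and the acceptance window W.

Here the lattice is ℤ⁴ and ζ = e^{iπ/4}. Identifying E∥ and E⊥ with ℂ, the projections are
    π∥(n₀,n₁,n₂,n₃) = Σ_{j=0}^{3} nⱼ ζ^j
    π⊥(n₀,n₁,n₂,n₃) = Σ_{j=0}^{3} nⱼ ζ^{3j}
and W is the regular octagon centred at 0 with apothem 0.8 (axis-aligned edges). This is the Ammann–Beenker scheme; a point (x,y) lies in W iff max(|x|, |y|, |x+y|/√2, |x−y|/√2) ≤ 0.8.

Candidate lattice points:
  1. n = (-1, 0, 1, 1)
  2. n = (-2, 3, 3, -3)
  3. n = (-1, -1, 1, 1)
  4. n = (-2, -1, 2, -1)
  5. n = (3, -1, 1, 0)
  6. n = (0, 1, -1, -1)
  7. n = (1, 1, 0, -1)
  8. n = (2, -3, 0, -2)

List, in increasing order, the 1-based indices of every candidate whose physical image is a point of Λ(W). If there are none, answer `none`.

1, 7

With ζ = e^{iπ/4} the internal vectors are ζ^0,ζ^3,ζ^6,ζ^9.
#1 (-1, 0, 1, 1): internal (-0.29289, -0.29289); octagon support 0.41421 vs apothem 0.8 → ∈ W
#2 (-2, 3, 3, -3): internal (-6.24264, -3.00000); octagon support 6.53553 vs apothem 0.8 → ∉ W
#3 (-1, -1, 1, 1): internal (0.41421, -1.00000); octagon support 1.00000 vs apothem 0.8 → ∉ W
#4 (-2, -1, 2, -1): internal (-2.00000, -3.41421); octagon support 3.82843 vs apothem 0.8 → ∉ W
#5 (3, -1, 1, 0): internal (3.70711, -1.70711); octagon support 3.82843 vs apothem 0.8 → ∉ W
#6 (0, 1, -1, -1): internal (-1.41421, 1.00000); octagon support 1.70711 vs apothem 0.8 → ∉ W
#7 (1, 1, 0, -1): internal (-0.41421, 0.00000); octagon support 0.41421 vs apothem 0.8 → ∈ W
#8 (2, -3, 0, -2): internal (2.70711, -3.53553); octagon support 4.41421 vs apothem 0.8 → ∉ W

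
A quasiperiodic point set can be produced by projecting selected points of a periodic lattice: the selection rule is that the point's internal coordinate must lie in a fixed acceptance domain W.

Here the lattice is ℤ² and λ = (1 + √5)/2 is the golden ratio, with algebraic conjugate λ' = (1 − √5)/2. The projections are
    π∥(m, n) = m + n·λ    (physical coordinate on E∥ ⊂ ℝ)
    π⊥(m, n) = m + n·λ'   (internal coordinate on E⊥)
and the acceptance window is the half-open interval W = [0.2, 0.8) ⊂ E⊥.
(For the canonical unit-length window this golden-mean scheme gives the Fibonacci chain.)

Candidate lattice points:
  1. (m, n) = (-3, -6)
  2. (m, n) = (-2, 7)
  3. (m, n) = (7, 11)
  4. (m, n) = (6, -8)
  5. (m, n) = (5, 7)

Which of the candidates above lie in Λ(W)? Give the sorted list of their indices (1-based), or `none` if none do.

λ' = (1−√5)/2 ≈ -0.61803.
candidate 1: (m,n)=(-3,-6) → π∥ = -3-6·λ ≈ -12.70820, π⊥ = -3-6·λ' ≈ 0.70820 ∈ [0.2, 0.8) ⇒ IN Λ
candidate 2: (m,n)=(-2,7) → π∥ = -2+7·λ ≈ 9.32624, π⊥ = -2+7·λ' ≈ -6.32624 ∉ [0.2, 0.8) ⇒ out
candidate 3: (m,n)=(7,11) → π∥ = 7+11·λ ≈ 24.79837, π⊥ = 7+11·λ' ≈ 0.20163 ∈ [0.2, 0.8) ⇒ IN Λ
candidate 4: (m,n)=(6,-8) → π∥ = 6-8·λ ≈ -6.94427, π⊥ = 6-8·λ' ≈ 10.94427 ∉ [0.2, 0.8) ⇒ out
candidate 5: (m,n)=(5,7) → π∥ = 5+7·λ ≈ 16.32624, π⊥ = 5+7·λ' ≈ 0.67376 ∈ [0.2, 0.8) ⇒ IN Λ

1, 3, 5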